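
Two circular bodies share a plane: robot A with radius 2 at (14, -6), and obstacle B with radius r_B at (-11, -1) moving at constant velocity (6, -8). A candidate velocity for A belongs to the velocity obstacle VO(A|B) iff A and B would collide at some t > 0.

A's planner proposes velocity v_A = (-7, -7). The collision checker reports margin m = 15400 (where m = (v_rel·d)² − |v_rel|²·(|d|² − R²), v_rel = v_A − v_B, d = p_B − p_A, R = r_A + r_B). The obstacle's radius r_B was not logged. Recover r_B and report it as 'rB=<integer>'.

m = 15400
d = (-25, 5);  v_rel = (-13, 1),  |v_rel|² = 170
v_rel×d = (-13)·(5) − (1)·(-25) = -40
since m = R²·170 − (-40)²:  R² = (1600 + 15400) / 170 = 100
R = √100 = 10  ⇒  r_B = 10 − 2 = 8

rB=8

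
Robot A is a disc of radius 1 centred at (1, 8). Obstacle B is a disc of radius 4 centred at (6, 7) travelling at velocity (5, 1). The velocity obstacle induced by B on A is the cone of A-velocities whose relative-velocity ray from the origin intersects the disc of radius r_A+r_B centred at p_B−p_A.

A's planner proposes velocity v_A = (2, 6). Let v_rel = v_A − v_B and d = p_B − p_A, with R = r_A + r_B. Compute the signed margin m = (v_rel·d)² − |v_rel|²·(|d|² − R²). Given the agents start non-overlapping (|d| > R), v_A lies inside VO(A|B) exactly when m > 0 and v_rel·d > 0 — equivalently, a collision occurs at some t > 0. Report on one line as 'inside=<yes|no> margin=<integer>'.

d = (5, -1),  |d|² = 26;  R = 1+4 = 5,  c = 26−5² = 1
v_rel = (-3, 5),  |v_rel|² = 34;  v_rel·d = (-3)·(5) + (5)·(-1) = -20
34·t² + 40·t + 1 = 0  ⇒  m = (-20)² − 34·1 = 366
m = 366 > 0,  v_rel·d = -20 < 0  ⇒  outside

inside=no margin=366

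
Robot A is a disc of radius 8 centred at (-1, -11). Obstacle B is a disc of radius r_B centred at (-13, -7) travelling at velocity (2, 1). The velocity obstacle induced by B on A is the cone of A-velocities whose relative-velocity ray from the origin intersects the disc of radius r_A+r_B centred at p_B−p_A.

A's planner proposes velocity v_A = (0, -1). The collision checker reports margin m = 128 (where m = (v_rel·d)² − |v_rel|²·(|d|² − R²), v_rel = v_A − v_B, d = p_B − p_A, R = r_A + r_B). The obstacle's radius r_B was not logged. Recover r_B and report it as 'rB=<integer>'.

m = 128
d = (-12, 4);  v_rel = (-2, -2),  |v_rel|² = 8
v_rel×d = (-2)·(4) − (-2)·(-12) = -32
since m = R²·8 − (-32)²:  R² = (1024 + 128) / 8 = 144
R = √144 = 12  ⇒  r_B = 12 − 8 = 4

rB=4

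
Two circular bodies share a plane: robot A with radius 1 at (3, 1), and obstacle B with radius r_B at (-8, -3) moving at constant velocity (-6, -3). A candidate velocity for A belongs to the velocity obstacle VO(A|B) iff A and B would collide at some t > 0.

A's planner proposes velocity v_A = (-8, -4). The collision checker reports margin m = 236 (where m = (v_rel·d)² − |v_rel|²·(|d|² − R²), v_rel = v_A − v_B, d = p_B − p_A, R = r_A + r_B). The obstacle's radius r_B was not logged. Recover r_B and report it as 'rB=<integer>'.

m = 236
d = (-11, -4);  v_rel = (-2, -1),  |v_rel|² = 5
v_rel×d = (-2)·(-4) − (-1)·(-11) = -3
since m = R²·5 − (-3)²:  R² = (9 + 236) / 5 = 49
R = √49 = 7  ⇒  r_B = 7 − 1 = 6

rB=6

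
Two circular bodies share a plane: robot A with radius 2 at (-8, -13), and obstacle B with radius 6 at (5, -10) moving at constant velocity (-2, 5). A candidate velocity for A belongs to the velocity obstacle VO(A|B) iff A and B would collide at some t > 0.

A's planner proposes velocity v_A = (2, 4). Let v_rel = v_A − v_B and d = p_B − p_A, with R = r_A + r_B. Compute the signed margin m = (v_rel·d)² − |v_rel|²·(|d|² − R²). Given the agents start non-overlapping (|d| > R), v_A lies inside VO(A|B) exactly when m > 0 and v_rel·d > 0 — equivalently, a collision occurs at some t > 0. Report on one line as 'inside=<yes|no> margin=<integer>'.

d = (13, 3),  |d|² = 178;  R = 2+6 = 8,  c = 178−8² = 114
v_rel = (4, -1),  |v_rel|² = 17;  v_rel·d = (4)·(13) + (-1)·(3) = 49
17·t² − 98·t + 114 = 0  ⇒  m = 49² − 17·114 = 463
m = 463 > 0,  v_rel·d = 49 > 0  ⇒  inside

inside=yes margin=463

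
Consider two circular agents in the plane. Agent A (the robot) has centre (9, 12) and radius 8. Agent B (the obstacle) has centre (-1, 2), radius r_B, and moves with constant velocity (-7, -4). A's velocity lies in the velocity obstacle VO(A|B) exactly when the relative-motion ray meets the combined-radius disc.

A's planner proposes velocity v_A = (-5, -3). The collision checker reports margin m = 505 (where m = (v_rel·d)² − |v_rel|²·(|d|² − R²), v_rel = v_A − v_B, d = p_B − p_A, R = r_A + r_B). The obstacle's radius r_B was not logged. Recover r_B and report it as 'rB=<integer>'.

m = 505
d = (-10, -10);  v_rel = (2, 1),  |v_rel|² = 5
v_rel×d = (2)·(-10) − (1)·(-10) = -10
since m = R²·5 − (-10)²:  R² = (100 + 505) / 5 = 121
R = √121 = 11  ⇒  r_B = 11 − 8 = 3

rB=3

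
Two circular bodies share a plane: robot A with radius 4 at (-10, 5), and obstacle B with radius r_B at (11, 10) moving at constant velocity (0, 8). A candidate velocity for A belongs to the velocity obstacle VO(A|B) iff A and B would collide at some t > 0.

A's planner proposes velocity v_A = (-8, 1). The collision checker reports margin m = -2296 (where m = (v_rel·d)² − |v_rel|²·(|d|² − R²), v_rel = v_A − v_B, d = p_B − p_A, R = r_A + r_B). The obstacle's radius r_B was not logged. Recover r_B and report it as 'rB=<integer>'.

m = -2296
d = (21, 5);  v_rel = (-8, -7),  |v_rel|² = 113
v_rel×d = (-8)·(5) − (-7)·(21) = 107
since m = R²·113 − 107²:  R² = (11449 + -2296) / 113 = 81
R = √81 = 9  ⇒  r_B = 9 − 4 = 5

rB=5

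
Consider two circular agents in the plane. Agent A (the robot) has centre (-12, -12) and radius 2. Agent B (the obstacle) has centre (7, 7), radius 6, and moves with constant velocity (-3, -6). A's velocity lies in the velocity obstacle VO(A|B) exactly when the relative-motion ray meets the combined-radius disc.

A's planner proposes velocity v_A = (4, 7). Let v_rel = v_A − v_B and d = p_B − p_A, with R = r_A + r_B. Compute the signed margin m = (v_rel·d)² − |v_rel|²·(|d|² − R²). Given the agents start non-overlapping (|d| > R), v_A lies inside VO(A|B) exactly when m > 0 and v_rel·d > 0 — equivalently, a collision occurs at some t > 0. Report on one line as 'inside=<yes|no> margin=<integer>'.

d = (19, 19),  |d|² = 722;  R = 2+6 = 8,  c = 722−8² = 658
v_rel = (7, 13),  |v_rel|² = 218;  v_rel·d = (7)·(19) + (13)·(19) = 380
218·t² − 760·t + 658 = 0  ⇒  m = 380² − 218·658 = 956
m = 956 > 0,  v_rel·d = 380 > 0  ⇒  inside

inside=yes margin=956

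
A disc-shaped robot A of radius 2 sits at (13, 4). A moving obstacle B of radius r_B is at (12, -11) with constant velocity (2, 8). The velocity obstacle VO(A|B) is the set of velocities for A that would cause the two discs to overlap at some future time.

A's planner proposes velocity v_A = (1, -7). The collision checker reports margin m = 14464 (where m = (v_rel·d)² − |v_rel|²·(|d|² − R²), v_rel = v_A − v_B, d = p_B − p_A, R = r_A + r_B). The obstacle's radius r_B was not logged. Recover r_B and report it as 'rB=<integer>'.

m = 14464
d = (-1, -15);  v_rel = (-1, -15),  |v_rel|² = 226
v_rel×d = (-1)·(-15) − (-15)·(-1) = 0
since m = R²·226 − 0²:  R² = (0 + 14464) / 226 = 64
R = √64 = 8  ⇒  r_B = 8 − 2 = 6

rB=6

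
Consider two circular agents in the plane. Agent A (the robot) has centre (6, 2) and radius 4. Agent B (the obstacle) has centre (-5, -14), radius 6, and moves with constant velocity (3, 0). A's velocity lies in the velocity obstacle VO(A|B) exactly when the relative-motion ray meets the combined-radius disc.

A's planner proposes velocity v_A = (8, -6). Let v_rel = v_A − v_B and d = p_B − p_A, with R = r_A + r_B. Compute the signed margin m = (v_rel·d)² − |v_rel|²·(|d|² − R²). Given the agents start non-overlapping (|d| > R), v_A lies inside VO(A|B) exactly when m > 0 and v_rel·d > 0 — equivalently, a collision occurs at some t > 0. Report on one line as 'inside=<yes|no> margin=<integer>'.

d = (-11, -16),  |d|² = 377;  R = 4+6 = 10,  c = 377−10² = 277
v_rel = (5, -6),  |v_rel|² = 61;  v_rel·d = (5)·(-11) + (-6)·(-16) = 41
61·t² − 82·t + 277 = 0  ⇒  m = 41² − 61·277 = -15216
m = -15216 < 0,  v_rel·d = 41 > 0  ⇒  outside

inside=no margin=-15216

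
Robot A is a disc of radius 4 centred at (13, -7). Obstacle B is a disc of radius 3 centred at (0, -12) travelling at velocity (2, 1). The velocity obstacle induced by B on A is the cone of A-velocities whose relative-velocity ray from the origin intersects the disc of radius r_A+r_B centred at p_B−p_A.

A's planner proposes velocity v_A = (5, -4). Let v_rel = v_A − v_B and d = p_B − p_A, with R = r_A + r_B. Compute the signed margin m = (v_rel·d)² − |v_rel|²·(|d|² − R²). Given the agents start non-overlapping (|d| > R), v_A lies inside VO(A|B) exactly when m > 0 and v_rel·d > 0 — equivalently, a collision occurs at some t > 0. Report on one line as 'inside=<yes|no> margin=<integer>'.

d = (-13, -5),  |d|² = 194;  R = 4+3 = 7,  c = 194−7² = 145
v_rel = (3, -5),  |v_rel|² = 34;  v_rel·d = (3)·(-13) + (-5)·(-5) = -14
34·t² + 28·t + 145 = 0  ⇒  m = (-14)² − 34·145 = -4734
m = -4734 < 0,  v_rel·d = -14 < 0  ⇒  outside

inside=no margin=-4734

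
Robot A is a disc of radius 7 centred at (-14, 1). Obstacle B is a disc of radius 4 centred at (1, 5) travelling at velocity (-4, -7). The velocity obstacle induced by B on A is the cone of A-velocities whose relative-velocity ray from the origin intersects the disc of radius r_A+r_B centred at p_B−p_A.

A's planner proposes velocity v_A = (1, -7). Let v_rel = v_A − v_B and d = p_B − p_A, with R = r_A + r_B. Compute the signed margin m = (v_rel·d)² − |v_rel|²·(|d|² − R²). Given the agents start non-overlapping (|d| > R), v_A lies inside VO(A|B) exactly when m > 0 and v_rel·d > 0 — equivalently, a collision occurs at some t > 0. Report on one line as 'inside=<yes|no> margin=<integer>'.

d = (15, 4),  |d|² = 241;  R = 7+4 = 11,  c = 241−11² = 120
v_rel = (5, 0),  |v_rel|² = 25;  v_rel·d = (5)·(15) + (0)·(4) = 75
25·t² − 150·t + 120 = 0  ⇒  m = 75² − 25·120 = 2625
m = 2625 > 0,  v_rel·d = 75 > 0  ⇒  inside

inside=yes margin=2625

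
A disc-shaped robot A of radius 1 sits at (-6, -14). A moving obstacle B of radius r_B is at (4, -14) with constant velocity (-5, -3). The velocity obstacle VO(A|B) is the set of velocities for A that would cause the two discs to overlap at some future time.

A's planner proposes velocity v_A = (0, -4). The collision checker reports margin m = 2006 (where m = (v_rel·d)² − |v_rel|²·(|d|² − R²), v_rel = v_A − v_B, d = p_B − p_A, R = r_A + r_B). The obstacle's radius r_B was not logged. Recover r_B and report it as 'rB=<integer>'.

m = 2006
d = (10, 0);  v_rel = (5, -1),  |v_rel|² = 26
v_rel×d = (5)·(0) − (-1)·(10) = 10
since m = R²·26 − 10²:  R² = (100 + 2006) / 26 = 81
R = √81 = 9  ⇒  r_B = 9 − 1 = 8

rB=8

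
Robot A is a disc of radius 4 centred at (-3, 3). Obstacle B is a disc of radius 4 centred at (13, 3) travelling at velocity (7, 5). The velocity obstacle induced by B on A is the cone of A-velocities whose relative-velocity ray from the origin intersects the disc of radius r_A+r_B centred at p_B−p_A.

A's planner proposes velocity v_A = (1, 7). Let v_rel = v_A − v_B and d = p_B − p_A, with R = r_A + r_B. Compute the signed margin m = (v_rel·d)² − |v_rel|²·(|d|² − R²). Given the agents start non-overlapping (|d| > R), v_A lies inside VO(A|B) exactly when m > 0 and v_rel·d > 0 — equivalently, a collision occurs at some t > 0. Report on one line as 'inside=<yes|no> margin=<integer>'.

d = (16, 0),  |d|² = 256;  R = 4+4 = 8,  c = 256−8² = 192
v_rel = (-6, 2),  |v_rel|² = 40;  v_rel·d = (-6)·(16) + (2)·(0) = -96
40·t² + 192·t + 192 = 0  ⇒  m = (-96)² − 40·192 = 1536
m = 1536 > 0,  v_rel·d = -96 < 0  ⇒  outside

inside=no margin=1536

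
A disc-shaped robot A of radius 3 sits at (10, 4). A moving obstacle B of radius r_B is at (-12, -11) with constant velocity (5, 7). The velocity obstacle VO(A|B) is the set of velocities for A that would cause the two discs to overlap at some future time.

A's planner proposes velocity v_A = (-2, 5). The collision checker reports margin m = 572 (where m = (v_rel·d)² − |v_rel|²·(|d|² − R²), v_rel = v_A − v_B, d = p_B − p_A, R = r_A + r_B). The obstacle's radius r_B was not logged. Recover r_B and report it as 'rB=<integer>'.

m = 572
d = (-22, -15);  v_rel = (-7, -2),  |v_rel|² = 53
v_rel×d = (-7)·(-15) − (-2)·(-22) = 61
since m = R²·53 − 61²:  R² = (3721 + 572) / 53 = 81
R = √81 = 9  ⇒  r_B = 9 − 3 = 6

rB=6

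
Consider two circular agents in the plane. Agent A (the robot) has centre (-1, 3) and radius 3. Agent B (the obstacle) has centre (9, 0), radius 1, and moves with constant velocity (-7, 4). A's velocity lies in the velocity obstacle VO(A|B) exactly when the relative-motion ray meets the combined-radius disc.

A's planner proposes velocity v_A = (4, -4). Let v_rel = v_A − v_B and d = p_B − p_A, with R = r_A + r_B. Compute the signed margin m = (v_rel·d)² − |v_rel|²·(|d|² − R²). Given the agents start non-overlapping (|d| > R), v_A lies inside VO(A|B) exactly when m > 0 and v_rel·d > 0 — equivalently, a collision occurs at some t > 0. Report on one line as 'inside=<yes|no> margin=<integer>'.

d = (10, -3),  |d|² = 109;  R = 3+1 = 4,  c = 109−4² = 93
v_rel = (11, -8),  |v_rel|² = 185;  v_rel·d = (11)·(10) + (-8)·(-3) = 134
185·t² − 268·t + 93 = 0  ⇒  m = 134² − 185·93 = 751
m = 751 > 0,  v_rel·d = 134 > 0  ⇒  inside

inside=yes margin=751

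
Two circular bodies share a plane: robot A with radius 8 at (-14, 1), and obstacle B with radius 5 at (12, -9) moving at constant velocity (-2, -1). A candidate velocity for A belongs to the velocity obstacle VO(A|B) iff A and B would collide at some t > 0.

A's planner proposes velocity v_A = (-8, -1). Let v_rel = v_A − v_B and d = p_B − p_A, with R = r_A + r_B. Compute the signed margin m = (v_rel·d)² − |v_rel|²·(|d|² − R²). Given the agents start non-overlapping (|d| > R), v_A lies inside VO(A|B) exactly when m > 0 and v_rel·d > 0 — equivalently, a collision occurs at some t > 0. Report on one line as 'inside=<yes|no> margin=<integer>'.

d = (26, -10),  |d|² = 776;  R = 8+5 = 13,  c = 776−13² = 607
v_rel = (-6, 0),  |v_rel|² = 36;  v_rel·d = (-6)·(26) + (0)·(-10) = -156
36·t² + 312·t + 607 = 0  ⇒  m = (-156)² − 36·607 = 2484
m = 2484 > 0,  v_rel·d = -156 < 0  ⇒  outside

inside=no margin=2484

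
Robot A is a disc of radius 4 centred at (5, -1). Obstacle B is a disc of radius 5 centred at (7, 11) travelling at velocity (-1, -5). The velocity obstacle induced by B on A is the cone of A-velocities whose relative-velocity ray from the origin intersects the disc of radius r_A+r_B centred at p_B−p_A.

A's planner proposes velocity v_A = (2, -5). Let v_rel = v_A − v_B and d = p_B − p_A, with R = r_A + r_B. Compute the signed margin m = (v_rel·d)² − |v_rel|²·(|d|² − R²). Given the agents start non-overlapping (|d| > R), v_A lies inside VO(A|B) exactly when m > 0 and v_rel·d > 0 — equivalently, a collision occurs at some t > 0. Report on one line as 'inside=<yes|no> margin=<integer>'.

d = (2, 12),  |d|² = 148;  R = 4+5 = 9,  c = 148−9² = 67
v_rel = (3, 0),  |v_rel|² = 9;  v_rel·d = (3)·(2) + (0)·(12) = 6
9·t² − 12·t + 67 = 0  ⇒  m = 6² − 9·67 = -567
m = -567 < 0,  v_rel·d = 6 > 0  ⇒  outside

inside=no margin=-567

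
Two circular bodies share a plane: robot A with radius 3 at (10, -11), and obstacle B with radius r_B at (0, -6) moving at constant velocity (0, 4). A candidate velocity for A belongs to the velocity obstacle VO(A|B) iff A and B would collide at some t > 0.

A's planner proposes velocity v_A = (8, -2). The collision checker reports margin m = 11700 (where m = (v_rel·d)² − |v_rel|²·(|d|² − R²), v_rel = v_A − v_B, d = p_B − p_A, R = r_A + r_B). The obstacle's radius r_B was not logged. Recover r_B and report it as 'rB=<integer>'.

m = 11700
d = (-10, 5);  v_rel = (8, -6),  |v_rel|² = 100
v_rel×d = (8)·(5) − (-6)·(-10) = -20
since m = R²·100 − (-20)²:  R² = (400 + 11700) / 100 = 121
R = √121 = 11  ⇒  r_B = 11 − 3 = 8

rB=8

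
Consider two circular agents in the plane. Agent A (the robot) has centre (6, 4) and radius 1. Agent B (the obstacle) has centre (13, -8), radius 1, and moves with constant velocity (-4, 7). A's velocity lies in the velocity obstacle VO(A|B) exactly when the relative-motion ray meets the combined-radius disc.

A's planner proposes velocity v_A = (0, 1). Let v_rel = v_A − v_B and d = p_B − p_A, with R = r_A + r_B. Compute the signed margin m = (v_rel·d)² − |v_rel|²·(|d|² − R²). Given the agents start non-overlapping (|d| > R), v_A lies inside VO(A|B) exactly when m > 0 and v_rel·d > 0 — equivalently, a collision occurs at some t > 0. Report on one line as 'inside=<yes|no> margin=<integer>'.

d = (7, -12),  |d|² = 193;  R = 1+1 = 2,  c = 193−2² = 189
v_rel = (4, -6),  |v_rel|² = 52;  v_rel·d = (4)·(7) + (-6)·(-12) = 100
52·t² − 200·t + 189 = 0  ⇒  m = 100² − 52·189 = 172
m = 172 > 0,  v_rel·d = 100 > 0  ⇒  inside

inside=yes margin=172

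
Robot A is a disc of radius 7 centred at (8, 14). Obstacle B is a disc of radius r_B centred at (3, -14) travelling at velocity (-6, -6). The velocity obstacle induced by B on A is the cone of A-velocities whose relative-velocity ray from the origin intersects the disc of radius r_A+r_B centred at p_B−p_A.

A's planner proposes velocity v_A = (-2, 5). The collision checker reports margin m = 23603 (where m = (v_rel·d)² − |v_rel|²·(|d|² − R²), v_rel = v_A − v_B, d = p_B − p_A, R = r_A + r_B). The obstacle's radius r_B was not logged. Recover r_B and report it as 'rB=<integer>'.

m = 23603
d = (-5, -28);  v_rel = (4, 11),  |v_rel|² = 137
v_rel×d = (4)·(-28) − (11)·(-5) = -57
since m = R²·137 − (-57)²:  R² = (3249 + 23603) / 137 = 196
R = √196 = 14  ⇒  r_B = 14 − 7 = 7

rB=7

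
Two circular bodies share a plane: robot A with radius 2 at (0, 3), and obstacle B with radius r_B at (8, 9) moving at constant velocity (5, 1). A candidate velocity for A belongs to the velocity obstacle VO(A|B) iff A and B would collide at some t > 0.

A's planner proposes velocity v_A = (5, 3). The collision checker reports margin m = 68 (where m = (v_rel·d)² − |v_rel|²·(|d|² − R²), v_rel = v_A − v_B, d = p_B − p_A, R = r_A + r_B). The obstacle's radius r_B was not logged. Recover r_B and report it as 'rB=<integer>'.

m = 68
d = (8, 6);  v_rel = (0, 2),  |v_rel|² = 4
v_rel×d = (0)·(6) − (2)·(8) = -16
since m = R²·4 − (-16)²:  R² = (256 + 68) / 4 = 81
R = √81 = 9  ⇒  r_B = 9 − 2 = 7

rB=7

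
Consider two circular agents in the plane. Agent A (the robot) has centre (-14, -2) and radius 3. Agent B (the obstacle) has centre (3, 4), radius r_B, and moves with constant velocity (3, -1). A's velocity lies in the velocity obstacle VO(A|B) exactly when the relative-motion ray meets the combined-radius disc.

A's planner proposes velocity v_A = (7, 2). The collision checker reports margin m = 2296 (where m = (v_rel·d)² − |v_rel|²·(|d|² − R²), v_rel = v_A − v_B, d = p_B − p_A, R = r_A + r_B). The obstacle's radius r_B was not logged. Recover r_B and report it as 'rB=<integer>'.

m = 2296
d = (17, 6);  v_rel = (4, 3),  |v_rel|² = 25
v_rel×d = (4)·(6) − (3)·(17) = -27
since m = R²·25 − (-27)²:  R² = (729 + 2296) / 25 = 121
R = √121 = 11  ⇒  r_B = 11 − 3 = 8

rB=8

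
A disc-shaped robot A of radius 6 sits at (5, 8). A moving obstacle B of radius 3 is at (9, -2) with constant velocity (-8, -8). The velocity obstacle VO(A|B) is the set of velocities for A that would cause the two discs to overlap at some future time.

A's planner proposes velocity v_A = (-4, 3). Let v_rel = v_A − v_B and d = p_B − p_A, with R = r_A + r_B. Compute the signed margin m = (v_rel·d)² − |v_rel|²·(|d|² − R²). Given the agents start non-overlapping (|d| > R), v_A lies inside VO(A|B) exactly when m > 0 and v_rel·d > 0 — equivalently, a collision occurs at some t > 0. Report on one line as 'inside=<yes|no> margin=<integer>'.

d = (4, -10),  |d|² = 116;  R = 6+3 = 9,  c = 116−9² = 35
v_rel = (4, 11),  |v_rel|² = 137;  v_rel·d = (4)·(4) + (11)·(-10) = -94
137·t² + 188·t + 35 = 0  ⇒  m = (-94)² − 137·35 = 4041
m = 4041 > 0,  v_rel·d = -94 < 0  ⇒  outside

inside=no margin=4041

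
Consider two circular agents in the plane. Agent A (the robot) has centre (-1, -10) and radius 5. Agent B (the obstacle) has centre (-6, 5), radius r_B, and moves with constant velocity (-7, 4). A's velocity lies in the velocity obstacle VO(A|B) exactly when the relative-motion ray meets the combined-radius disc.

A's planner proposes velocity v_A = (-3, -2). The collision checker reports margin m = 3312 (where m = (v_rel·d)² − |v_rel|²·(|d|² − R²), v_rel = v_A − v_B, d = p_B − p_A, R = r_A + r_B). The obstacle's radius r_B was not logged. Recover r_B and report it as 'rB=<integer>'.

m = 3312
d = (-5, 15);  v_rel = (4, -6),  |v_rel|² = 52
v_rel×d = (4)·(15) − (-6)·(-5) = 30
since m = R²·52 − 30²:  R² = (900 + 3312) / 52 = 81
R = √81 = 9  ⇒  r_B = 9 − 5 = 4

rB=4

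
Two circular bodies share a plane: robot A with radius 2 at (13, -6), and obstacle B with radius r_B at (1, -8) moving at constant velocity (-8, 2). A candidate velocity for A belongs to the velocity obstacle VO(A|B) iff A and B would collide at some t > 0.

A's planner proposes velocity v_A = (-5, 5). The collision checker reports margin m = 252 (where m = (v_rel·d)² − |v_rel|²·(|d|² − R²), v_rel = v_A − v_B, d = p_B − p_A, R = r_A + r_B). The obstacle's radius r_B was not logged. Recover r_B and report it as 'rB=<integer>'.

m = 252
d = (-12, -2);  v_rel = (3, 3),  |v_rel|² = 18
v_rel×d = (3)·(-2) − (3)·(-12) = 30
since m = R²·18 − 30²:  R² = (900 + 252) / 18 = 64
R = √64 = 8  ⇒  r_B = 8 − 2 = 6

rB=6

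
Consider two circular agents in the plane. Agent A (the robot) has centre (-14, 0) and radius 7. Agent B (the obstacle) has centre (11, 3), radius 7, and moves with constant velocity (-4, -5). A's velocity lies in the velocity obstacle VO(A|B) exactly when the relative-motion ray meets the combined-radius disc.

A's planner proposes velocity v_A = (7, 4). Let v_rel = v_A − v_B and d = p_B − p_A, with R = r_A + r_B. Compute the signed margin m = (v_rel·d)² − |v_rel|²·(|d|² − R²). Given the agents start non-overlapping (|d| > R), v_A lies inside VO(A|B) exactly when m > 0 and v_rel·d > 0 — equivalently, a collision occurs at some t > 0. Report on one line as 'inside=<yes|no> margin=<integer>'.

d = (25, 3),  |d|² = 634;  R = 7+7 = 14,  c = 634−14² = 438
v_rel = (11, 9),  |v_rel|² = 202;  v_rel·d = (11)·(25) + (9)·(3) = 302
202·t² − 604·t + 438 = 0  ⇒  m = 302² − 202·438 = 2728
m = 2728 > 0,  v_rel·d = 302 > 0  ⇒  inside

inside=yes margin=2728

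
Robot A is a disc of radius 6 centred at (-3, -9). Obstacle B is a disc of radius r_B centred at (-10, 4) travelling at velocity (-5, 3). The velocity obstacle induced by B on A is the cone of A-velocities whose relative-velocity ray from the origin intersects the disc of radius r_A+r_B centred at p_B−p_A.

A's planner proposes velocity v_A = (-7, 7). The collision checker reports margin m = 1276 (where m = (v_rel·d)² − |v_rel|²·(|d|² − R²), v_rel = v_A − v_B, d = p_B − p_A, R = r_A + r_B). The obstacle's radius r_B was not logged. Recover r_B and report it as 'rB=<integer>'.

m = 1276
d = (-7, 13);  v_rel = (-2, 4),  |v_rel|² = 20
v_rel×d = (-2)·(13) − (4)·(-7) = 2
since m = R²·20 − 2²:  R² = (4 + 1276) / 20 = 64
R = √64 = 8  ⇒  r_B = 8 − 6 = 2

rB=2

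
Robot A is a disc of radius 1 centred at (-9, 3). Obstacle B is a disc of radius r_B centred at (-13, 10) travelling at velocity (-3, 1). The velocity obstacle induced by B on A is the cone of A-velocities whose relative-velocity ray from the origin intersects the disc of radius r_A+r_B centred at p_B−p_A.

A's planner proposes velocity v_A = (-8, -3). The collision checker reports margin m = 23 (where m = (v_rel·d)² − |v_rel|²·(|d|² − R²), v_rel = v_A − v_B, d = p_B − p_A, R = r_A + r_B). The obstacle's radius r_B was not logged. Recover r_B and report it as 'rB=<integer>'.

m = 23
d = (-4, 7);  v_rel = (-5, -4),  |v_rel|² = 41
v_rel×d = (-5)·(7) − (-4)·(-4) = -51
since m = R²·41 − (-51)²:  R² = (2601 + 23) / 41 = 64
R = √64 = 8  ⇒  r_B = 8 − 1 = 7

rB=7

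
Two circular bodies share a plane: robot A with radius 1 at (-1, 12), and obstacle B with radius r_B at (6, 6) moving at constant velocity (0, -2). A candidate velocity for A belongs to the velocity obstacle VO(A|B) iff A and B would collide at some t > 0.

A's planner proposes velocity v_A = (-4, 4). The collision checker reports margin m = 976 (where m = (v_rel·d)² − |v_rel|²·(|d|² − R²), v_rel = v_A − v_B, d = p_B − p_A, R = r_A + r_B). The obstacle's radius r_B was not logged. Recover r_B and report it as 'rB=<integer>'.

m = 976
d = (7, -6);  v_rel = (-4, 6),  |v_rel|² = 52
v_rel×d = (-4)·(-6) − (6)·(7) = -18
since m = R²·52 − (-18)²:  R² = (324 + 976) / 52 = 25
R = √25 = 5  ⇒  r_B = 5 − 1 = 4

rB=4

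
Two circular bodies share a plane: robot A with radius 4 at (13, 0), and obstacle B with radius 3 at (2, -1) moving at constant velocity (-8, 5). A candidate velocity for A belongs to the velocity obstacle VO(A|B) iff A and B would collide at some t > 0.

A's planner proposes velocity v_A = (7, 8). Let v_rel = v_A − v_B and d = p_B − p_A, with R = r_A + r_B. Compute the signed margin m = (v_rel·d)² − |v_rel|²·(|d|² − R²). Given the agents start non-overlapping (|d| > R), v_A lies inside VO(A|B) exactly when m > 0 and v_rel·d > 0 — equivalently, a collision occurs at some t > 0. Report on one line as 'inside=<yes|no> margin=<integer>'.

d = (-11, -1),  |d|² = 122;  R = 4+3 = 7,  c = 122−7² = 73
v_rel = (15, 3),  |v_rel|² = 234;  v_rel·d = (15)·(-11) + (3)·(-1) = -168
234·t² + 336·t + 73 = 0  ⇒  m = (-168)² − 234·73 = 11142
m = 11142 > 0,  v_rel·d = -168 < 0  ⇒  outside

inside=no margin=11142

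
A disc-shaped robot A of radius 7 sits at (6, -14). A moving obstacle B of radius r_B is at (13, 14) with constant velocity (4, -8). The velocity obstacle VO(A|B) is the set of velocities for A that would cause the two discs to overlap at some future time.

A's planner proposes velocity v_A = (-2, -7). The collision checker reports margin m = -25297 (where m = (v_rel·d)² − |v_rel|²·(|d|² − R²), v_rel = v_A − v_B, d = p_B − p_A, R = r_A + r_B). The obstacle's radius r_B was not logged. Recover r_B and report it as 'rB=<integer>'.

m = -25297
d = (7, 28);  v_rel = (-6, 1),  |v_rel|² = 37
v_rel×d = (-6)·(28) − (1)·(7) = -175
since m = R²·37 − (-175)²:  R² = (30625 + -25297) / 37 = 144
R = √144 = 12  ⇒  r_B = 12 − 7 = 5

rB=5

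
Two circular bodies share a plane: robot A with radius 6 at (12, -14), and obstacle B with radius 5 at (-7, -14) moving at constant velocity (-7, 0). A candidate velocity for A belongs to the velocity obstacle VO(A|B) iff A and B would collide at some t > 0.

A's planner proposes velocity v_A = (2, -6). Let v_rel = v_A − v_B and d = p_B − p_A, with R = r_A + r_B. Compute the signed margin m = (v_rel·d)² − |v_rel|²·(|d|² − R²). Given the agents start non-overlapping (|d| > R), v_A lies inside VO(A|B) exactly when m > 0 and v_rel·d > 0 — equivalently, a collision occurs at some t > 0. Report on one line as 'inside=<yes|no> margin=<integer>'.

d = (-19, 0),  |d|² = 361;  R = 6+5 = 11,  c = 361−11² = 240
v_rel = (9, -6),  |v_rel|² = 117;  v_rel·d = (9)·(-19) + (-6)·(0) = -171
117·t² + 342·t + 240 = 0  ⇒  m = (-171)² − 117·240 = 1161
m = 1161 > 0,  v_rel·d = -171 < 0  ⇒  outside

inside=no margin=1161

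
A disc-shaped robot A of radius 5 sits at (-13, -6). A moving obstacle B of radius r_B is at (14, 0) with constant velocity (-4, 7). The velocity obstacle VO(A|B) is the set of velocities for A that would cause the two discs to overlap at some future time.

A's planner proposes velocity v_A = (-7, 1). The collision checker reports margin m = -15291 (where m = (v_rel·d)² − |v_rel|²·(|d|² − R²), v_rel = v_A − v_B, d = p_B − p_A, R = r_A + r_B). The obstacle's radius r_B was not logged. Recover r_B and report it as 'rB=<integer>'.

m = -15291
d = (27, 6);  v_rel = (-3, -6),  |v_rel|² = 45
v_rel×d = (-3)·(6) − (-6)·(27) = 144
since m = R²·45 − 144²:  R² = (20736 + -15291) / 45 = 121
R = √121 = 11  ⇒  r_B = 11 − 5 = 6

rB=6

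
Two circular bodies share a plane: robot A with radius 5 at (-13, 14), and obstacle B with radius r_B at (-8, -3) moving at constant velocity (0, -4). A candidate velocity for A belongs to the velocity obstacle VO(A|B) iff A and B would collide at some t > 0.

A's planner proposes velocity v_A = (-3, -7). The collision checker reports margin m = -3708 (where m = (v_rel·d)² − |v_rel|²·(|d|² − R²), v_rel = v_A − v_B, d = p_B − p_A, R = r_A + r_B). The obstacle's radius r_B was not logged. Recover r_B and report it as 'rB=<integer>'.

m = -3708
d = (5, -17);  v_rel = (-3, -3),  |v_rel|² = 18
v_rel×d = (-3)·(-17) − (-3)·(5) = 66
since m = R²·18 − 66²:  R² = (4356 + -3708) / 18 = 36
R = √36 = 6  ⇒  r_B = 6 − 5 = 1

rB=1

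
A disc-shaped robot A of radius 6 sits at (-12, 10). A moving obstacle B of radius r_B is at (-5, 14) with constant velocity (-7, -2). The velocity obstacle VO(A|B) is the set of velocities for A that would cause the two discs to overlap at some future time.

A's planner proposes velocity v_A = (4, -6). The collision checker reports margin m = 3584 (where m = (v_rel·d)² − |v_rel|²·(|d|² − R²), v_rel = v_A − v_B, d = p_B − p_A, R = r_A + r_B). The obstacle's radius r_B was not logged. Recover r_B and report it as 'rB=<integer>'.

m = 3584
d = (7, 4);  v_rel = (11, -4),  |v_rel|² = 137
v_rel×d = (11)·(4) − (-4)·(7) = 72
since m = R²·137 − 72²:  R² = (5184 + 3584) / 137 = 64
R = √64 = 8  ⇒  r_B = 8 − 6 = 2

rB=2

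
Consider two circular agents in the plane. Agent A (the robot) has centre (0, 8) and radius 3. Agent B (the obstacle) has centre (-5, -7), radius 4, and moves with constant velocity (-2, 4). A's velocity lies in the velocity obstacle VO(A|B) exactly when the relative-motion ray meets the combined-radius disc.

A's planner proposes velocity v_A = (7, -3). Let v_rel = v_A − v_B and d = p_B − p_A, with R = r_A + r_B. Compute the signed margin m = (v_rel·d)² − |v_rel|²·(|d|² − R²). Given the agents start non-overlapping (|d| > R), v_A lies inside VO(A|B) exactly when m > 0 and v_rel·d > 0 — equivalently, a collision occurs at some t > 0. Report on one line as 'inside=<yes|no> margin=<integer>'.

d = (-5, -15),  |d|² = 250;  R = 3+4 = 7,  c = 250−7² = 201
v_rel = (9, -7),  |v_rel|² = 130;  v_rel·d = (9)·(-5) + (-7)·(-15) = 60
130·t² − 120·t + 201 = 0  ⇒  m = 60² − 130·201 = -22530
m = -22530 < 0,  v_rel·d = 60 > 0  ⇒  outside

inside=no margin=-22530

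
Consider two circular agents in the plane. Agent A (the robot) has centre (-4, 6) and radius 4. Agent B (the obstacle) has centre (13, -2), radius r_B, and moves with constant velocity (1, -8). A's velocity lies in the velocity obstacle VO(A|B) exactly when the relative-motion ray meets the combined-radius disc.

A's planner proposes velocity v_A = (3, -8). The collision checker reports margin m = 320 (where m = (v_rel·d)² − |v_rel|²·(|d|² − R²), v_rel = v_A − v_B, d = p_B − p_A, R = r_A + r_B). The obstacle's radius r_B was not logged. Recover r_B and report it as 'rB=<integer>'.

m = 320
d = (17, -8);  v_rel = (2, 0),  |v_rel|² = 4
v_rel×d = (2)·(-8) − (0)·(17) = -16
since m = R²·4 − (-16)²:  R² = (256 + 320) / 4 = 144
R = √144 = 12  ⇒  r_B = 12 − 4 = 8

rB=8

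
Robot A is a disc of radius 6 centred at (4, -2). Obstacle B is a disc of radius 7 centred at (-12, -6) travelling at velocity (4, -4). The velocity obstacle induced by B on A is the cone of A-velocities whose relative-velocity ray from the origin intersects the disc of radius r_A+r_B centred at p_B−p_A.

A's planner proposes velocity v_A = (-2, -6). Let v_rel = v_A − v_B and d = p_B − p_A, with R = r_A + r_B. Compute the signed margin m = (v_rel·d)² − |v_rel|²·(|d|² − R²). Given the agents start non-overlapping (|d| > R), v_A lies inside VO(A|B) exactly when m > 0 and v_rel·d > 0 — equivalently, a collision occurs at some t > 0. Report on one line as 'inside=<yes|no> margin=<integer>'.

d = (-16, -4),  |d|² = 272;  R = 6+7 = 13,  c = 272−13² = 103
v_rel = (-6, -2),  |v_rel|² = 40;  v_rel·d = (-6)·(-16) + (-2)·(-4) = 104
40·t² − 208·t + 103 = 0  ⇒  m = 104² − 40·103 = 6696
m = 6696 > 0,  v_rel·d = 104 > 0  ⇒  inside

inside=yes margin=6696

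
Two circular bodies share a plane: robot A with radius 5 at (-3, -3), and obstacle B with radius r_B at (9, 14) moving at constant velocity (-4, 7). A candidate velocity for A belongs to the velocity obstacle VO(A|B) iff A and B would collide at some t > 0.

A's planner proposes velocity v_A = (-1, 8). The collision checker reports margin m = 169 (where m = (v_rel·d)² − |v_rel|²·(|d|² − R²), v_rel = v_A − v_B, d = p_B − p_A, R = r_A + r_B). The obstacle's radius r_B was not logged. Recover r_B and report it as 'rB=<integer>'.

m = 169
d = (12, 17);  v_rel = (3, 1),  |v_rel|² = 10
v_rel×d = (3)·(17) − (1)·(12) = 39
since m = R²·10 − 39²:  R² = (1521 + 169) / 10 = 169
R = √169 = 13  ⇒  r_B = 13 − 5 = 8

rB=8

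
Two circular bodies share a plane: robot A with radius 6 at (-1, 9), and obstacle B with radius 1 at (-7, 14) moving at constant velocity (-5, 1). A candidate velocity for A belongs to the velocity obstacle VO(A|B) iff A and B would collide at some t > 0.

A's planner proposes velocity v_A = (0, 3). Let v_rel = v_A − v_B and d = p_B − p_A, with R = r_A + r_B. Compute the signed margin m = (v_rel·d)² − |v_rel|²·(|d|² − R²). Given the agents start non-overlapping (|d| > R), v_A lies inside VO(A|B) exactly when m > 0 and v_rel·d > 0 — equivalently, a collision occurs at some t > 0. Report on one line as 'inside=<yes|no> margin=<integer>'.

d = (-6, 5),  |d|² = 61;  R = 6+1 = 7,  c = 61−7² = 12
v_rel = (5, 2),  |v_rel|² = 29;  v_rel·d = (5)·(-6) + (2)·(5) = -20
29·t² + 40·t + 12 = 0  ⇒  m = (-20)² − 29·12 = 52
m = 52 > 0,  v_rel·d = -20 < 0  ⇒  outside

inside=no margin=52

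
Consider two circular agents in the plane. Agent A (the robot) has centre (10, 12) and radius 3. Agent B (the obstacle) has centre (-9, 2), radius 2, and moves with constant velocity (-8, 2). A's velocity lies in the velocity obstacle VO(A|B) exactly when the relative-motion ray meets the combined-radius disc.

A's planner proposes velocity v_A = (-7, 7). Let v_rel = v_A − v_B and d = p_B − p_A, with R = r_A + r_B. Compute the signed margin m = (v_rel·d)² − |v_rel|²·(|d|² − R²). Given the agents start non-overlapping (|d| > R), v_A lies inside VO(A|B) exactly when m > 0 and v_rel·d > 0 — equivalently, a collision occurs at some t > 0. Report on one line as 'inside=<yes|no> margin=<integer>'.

d = (-19, -10),  |d|² = 461;  R = 3+2 = 5,  c = 461−5² = 436
v_rel = (1, 5),  |v_rel|² = 26;  v_rel·d = (1)·(-19) + (5)·(-10) = -69
26·t² + 138·t + 436 = 0  ⇒  m = (-69)² − 26·436 = -6575
m = -6575 < 0,  v_rel·d = -69 < 0  ⇒  outside

inside=no margin=-6575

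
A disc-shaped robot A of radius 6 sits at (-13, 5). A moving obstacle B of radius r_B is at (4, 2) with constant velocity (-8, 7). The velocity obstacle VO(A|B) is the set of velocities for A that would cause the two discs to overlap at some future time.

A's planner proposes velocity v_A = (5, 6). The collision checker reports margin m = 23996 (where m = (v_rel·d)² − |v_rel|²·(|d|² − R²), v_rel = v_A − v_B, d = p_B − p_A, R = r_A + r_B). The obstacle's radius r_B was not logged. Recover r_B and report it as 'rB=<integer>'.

m = 23996
d = (17, -3);  v_rel = (13, -1),  |v_rel|² = 170
v_rel×d = (13)·(-3) − (-1)·(17) = -22
since m = R²·170 − (-22)²:  R² = (484 + 23996) / 170 = 144
R = √144 = 12  ⇒  r_B = 12 − 6 = 6

rB=6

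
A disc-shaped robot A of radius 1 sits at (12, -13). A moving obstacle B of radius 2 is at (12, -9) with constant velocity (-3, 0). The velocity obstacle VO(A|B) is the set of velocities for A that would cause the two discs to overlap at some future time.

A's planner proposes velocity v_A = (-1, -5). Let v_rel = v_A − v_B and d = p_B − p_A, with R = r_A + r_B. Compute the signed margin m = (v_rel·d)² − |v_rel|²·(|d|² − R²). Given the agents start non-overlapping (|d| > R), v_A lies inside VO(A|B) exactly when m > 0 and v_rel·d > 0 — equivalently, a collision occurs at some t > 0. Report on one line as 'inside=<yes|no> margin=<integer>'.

d = (0, 4),  |d|² = 16;  R = 1+2 = 3,  c = 16−3² = 7
v_rel = (2, -5),  |v_rel|² = 29;  v_rel·d = (2)·(0) + (-5)·(4) = -20
29·t² + 40·t + 7 = 0  ⇒  m = (-20)² − 29·7 = 197
m = 197 > 0,  v_rel·d = -20 < 0  ⇒  outside

inside=no margin=197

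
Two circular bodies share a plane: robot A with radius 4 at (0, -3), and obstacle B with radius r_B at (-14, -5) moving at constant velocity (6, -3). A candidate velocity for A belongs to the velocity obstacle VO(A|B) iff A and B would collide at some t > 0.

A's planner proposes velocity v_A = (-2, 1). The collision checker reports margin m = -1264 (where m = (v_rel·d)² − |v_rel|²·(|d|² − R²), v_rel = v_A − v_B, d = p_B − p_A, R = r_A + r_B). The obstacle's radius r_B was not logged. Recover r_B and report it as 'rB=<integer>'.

m = -1264
d = (-14, -2);  v_rel = (-8, 4),  |v_rel|² = 80
v_rel×d = (-8)·(-2) − (4)·(-14) = 72
since m = R²·80 − 72²:  R² = (5184 + -1264) / 80 = 49
R = √49 = 7  ⇒  r_B = 7 − 4 = 3

rB=3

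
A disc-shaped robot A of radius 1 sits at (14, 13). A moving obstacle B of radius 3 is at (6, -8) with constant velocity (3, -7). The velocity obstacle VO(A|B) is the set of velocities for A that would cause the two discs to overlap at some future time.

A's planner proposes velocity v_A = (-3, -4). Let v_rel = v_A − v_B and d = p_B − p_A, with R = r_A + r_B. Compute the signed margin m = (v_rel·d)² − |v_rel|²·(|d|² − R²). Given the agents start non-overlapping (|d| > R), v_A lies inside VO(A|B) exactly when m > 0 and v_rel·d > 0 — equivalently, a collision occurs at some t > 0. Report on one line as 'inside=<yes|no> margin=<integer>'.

d = (-8, -21),  |d|² = 505;  R = 1+3 = 4,  c = 505−4² = 489
v_rel = (-6, 3),  |v_rel|² = 45;  v_rel·d = (-6)·(-8) + (3)·(-21) = -15
45·t² + 30·t + 489 = 0  ⇒  m = (-15)² − 45·489 = -21780
m = -21780 < 0,  v_rel·d = -15 < 0  ⇒  outside

inside=no margin=-21780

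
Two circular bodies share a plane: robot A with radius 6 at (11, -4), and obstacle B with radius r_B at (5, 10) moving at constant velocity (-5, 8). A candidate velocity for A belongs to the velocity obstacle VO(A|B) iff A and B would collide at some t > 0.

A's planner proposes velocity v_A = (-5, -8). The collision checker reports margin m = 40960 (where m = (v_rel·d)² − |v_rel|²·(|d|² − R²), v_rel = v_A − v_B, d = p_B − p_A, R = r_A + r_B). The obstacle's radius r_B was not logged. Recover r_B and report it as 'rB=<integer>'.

m = 40960
d = (-6, 14);  v_rel = (0, -16),  |v_rel|² = 256
v_rel×d = (0)·(14) − (-16)·(-6) = -96
since m = R²·256 − (-96)²:  R² = (9216 + 40960) / 256 = 196
R = √196 = 14  ⇒  r_B = 14 − 6 = 8

rB=8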